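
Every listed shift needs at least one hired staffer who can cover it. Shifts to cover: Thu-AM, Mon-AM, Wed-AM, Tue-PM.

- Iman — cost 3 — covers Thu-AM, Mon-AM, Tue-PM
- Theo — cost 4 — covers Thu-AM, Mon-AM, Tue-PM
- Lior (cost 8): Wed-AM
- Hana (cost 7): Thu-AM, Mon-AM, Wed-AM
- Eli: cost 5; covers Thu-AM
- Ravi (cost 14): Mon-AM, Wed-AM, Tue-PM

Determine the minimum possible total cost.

This is an integer covering problem.
Choose Iman and Hana: together they cover Thu-AM, Mon-AM, Wed-AM, Tue-PM — every shift.
Total cost: 3 + 7 = 10.
No cover costs less than 10.

10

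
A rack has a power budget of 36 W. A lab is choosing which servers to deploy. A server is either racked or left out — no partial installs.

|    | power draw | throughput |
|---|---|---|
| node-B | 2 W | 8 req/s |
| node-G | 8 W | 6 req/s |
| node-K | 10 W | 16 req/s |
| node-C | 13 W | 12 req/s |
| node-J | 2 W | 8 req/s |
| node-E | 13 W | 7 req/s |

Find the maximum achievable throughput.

50

Take node-B, node-G, node-K, node-C, and node-J: power draw 2 + 8 + 10 + 13 + 2 = 35 ≤ 36, throughput 8 + 6 + 16 + 12 + 8 = 50.
No other feasible combination does better.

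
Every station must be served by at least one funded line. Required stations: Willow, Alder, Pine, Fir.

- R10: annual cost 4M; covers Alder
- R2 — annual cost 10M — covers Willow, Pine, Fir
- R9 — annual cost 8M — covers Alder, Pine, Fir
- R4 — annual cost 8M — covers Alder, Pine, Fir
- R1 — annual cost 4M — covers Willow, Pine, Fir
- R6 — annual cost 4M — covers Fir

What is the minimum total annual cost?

Choose R10 and R1: together they cover Willow, Alder, Pine, Fir — every station.
Total annual cost: 4 + 4 = 8.
No cover costs less than 8.

8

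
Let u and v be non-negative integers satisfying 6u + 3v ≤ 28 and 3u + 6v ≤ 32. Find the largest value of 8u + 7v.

45

The continuous relaxation peaks at (2.67, 4) with value 49.33; rounding to a feasible lattice point costs some objective.
(u,v)=(3,3) is feasible, giving 45.
(u,v)=(2,4) is feasible, giving 44.
(u,v)=(3,2) is feasible, giving 38.
No feasible integer point exceeds 45.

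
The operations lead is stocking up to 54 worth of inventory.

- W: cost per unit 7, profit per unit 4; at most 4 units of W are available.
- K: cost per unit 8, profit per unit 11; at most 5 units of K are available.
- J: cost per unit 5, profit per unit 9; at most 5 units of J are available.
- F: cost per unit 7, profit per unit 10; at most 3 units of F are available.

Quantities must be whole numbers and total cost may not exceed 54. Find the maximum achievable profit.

This is a bounded integer knapsack.
J has the best ratio (9/5); taking only J gives at most 5×9 = 45 (stopped by the supply cap of 5).
Mixing does better — 1×K, 5×J, and 3×F: cost 54 ≤ 54, profit 1·11 + 5·9 + 3·10 = 86.

86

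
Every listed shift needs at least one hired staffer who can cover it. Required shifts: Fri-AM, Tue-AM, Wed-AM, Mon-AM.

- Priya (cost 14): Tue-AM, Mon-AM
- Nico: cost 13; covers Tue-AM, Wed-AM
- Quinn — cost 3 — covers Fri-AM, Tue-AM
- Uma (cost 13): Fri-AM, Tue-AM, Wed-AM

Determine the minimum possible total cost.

The greedy cost-per-new-shift heuristic would pick Quinn, Nico, and Priya for 30, but a cheaper cover exists.
Choose Priya and Uma: together they cover Fri-AM, Tue-AM, Wed-AM, Mon-AM — every shift.
Total cost: 14 + 13 = 27.
No cover costs less than 27.

27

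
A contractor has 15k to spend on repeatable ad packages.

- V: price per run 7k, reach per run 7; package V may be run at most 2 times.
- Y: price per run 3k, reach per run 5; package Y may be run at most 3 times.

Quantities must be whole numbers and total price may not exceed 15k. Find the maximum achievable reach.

17

Y has the best ratio (5/3); taking only Y gives at most 3×5 = 15 (stopped by the supply cap of 3).
Mixing does better — 1×V and 2×Y: price 13 ≤ 15, reach 1·7 + 2·5 = 17.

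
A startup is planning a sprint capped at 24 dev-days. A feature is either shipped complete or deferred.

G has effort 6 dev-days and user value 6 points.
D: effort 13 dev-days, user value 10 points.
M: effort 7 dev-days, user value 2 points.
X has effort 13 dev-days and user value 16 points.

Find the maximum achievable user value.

22

Take G and X: effort 6 + 13 = 19 ≤ 24, user value 6 + 16 = 22.
No other feasible combination does better.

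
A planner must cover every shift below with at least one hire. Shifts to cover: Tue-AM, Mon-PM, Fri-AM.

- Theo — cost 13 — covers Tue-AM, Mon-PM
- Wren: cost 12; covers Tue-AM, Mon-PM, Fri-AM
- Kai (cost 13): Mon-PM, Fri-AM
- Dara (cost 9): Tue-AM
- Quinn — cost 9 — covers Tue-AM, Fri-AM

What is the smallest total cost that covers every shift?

Wren alone covers Tue-AM, Mon-PM, Fri-AM — every shift.
Total cost: 12.
No cover costs less than 12.

12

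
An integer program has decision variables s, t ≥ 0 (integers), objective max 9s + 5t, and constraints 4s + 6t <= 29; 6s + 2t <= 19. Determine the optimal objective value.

33

The continuous relaxation peaks at (2, 3.5) with value 35.50; rounding to a feasible lattice point costs some objective.
(s,t)=(2,3): 4·2+6·3=26≤29, 6·2+2·3=18≤19, objective 33.
(s,t)=(1,4): 4·1+6·4=28≤29, 6·1+2·4=14≤19, objective 29.
The best lattice point is (2,3), giving 33.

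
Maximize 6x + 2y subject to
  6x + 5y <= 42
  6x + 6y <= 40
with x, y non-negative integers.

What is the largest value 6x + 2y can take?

(x,y)=(6,0): 6·6+5·0=36≤42, 6·6+6·0=36≤40, objective 36.
(x,y)=(5,1): 6·5+5·1=35≤42, 6·5+6·1=36≤40, objective 32.
(x,y)=(5,0): 6·5+5·0=30≤42, 6·5+6·0=30≤40, objective 30.
The best lattice point is (6,0), giving 36.

36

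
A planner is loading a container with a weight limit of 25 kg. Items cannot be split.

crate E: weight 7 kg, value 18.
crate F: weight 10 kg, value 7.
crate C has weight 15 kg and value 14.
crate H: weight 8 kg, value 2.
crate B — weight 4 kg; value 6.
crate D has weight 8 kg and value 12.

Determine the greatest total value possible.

Take crate E, crate F, and crate D: weight 7 + 10 + 8 = 25 ≤ 25, value 18 + 7 + 12 = 37.
No other feasible combination does better.

37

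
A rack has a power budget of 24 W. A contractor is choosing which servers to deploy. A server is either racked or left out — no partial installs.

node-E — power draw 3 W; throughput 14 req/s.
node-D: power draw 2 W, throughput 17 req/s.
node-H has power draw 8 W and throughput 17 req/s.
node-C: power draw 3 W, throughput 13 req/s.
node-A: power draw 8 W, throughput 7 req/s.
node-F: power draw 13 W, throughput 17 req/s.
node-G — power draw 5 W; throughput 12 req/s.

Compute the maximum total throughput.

73

Allowing fractional choices, the relaxed optimum would be about 76.9, but servers are indivisible.
node-E + node-D + node-H + node-C + node-A: power draw 3 + 2 + 8 + 3 + 8 = 24 ≤ 24, throughput 14 + 17 + 17 + 13 + 7 = 68.
node-E + node-D + node-H + node-C + node-G: power draw 3 + 2 + 8 + 3 + 5 = 21 ≤ 24, throughput 14 + 17 + 17 + 13 + 12 = 73.
Best is node-E, node-D, node-H, node-C, and node-G with total throughput 73.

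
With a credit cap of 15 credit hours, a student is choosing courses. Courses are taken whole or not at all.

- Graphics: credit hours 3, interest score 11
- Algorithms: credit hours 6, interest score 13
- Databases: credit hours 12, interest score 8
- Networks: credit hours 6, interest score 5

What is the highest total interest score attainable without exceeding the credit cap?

Graphics + Algorithms: credit hours 3 + 6 = 9 ≤ 15, interest score 11 + 13 = 24.
Graphics + Algorithms + Networks: credit hours 3 + 6 + 6 = 15 ≤ 15, interest score 11 + 13 + 5 = 29.
Best is Graphics, Algorithms, and Networks with total interest score 29.

29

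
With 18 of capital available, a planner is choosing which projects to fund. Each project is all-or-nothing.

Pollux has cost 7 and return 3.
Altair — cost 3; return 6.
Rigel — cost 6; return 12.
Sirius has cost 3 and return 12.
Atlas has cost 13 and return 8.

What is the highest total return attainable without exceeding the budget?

30

This is a 0-1 knapsack instance.
Allowing fractional choices, the relaxed optimum would be about 33.7, but projects are indivisible.
Pollux + Rigel + Sirius: cost 7 + 6 + 3 = 16 ≤ 18, return 3 + 12 + 12 = 27.
Altair + Rigel + Sirius: cost 3 + 6 + 3 = 12 ≤ 18, return 6 + 12 + 12 = 30.
Best is Altair, Rigel, and Sirius with total return 30.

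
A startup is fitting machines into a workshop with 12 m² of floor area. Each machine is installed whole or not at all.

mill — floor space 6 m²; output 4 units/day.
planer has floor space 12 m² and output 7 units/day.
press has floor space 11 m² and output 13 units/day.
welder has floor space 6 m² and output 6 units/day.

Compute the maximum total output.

13

press: floor space 11 ≤ 12, output 13.
planer: floor space 12 ≤ 12, output 7.
mill + welder: floor space 6 + 6 = 12 ≤ 12, output 4 + 6 = 10.
Best is press with total output 13.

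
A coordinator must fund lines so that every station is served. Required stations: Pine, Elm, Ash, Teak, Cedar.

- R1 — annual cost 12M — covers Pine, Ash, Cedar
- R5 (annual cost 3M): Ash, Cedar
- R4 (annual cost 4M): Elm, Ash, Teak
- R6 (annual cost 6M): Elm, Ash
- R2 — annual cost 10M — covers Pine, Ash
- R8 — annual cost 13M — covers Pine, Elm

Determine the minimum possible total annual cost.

This is an integer covering problem.
The greedy cost-per-new-station heuristic would pick R4, R5, and R2 for 17, but a cheaper cover exists.
Choose R1 and R4: together they cover Pine, Elm, Ash, Teak, Cedar — every station.
Total annual cost: 12 + 4 = 16.
No cover costs less than 16.

16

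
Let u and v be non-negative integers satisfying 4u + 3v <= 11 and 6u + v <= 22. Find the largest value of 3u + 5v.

The continuous relaxation peaks at (0, 3.67) with value 18.33; rounding to a feasible lattice point costs some objective.
(u,v)=(0,3): 4·0+3·3=9≤11, 6·0+1·3=3≤22, objective 15.
(u,v)=(1,2): 4·1+3·2=10≤11, 6·1+1·2=8≤22, objective 13.
No feasible integer point exceeds 15.

15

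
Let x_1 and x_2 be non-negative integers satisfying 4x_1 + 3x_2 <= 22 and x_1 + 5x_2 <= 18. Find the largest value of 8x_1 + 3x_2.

40

(x_1,x_2)=(5,0): 4·5+3·0=20≤22, 1·5+5·0=5≤18, objective 40.
(x_1,x_2)=(4,1): 4·4+3·1=19≤22, 1·4+5·1=9≤18, objective 35.
(x_1,x_2)=(4,0): 4·4+3·0=16≤22, 1·4+5·0=4≤18, objective 32.
Maximum is 40 at (x_1,x_2)=(5,0).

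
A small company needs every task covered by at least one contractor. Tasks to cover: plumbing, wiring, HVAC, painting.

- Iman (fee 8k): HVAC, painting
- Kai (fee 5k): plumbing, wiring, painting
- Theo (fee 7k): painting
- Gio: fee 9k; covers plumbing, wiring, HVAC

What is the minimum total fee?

13

This is an integer covering problem.
Choose Iman and Kai: together they cover plumbing, wiring, HVAC, painting — every task.
Total fee: 8 + 5 = 13.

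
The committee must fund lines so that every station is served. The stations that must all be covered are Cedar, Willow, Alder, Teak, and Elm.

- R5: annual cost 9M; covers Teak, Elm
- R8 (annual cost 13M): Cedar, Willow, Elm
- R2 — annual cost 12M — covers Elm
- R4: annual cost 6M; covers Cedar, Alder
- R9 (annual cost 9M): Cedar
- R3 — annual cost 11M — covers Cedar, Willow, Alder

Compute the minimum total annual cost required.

The greedy cost-per-new-station heuristic would pick R4, R5, and R3 for 26, but a cheaper cover exists.
Choose R5 and R3: together they cover Cedar, Willow, Alder, Teak, Elm — every station.
Total annual cost: 9 + 11 = 20.
No cover costs less than 20.

20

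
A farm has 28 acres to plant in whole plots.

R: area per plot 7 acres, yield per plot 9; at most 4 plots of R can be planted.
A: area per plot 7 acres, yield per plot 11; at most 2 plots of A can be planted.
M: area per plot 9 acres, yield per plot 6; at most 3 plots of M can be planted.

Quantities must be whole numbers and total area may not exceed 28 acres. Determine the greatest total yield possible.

3×R and 1×A: area 28 ≤ 28, yield 3·9 + 1·11 = 38.
2×R and 2×A: area 28 ≤ 28, yield 2·9 + 2·11 = 40.
Best is 40.

40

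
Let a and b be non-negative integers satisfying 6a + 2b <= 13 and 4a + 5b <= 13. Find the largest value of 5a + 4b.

10

(a,b)=(2,0) is feasible, giving 10.
(a,b)=(1,1) is feasible, giving 9.
No feasible integer point exceeds 10.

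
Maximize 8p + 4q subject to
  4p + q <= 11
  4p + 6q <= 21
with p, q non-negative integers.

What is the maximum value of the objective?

24

Relaxing integrality, the LP optimum is 26.00 at (p,q) = (2.25, 2), which is not an integer point.
(p,q)=(2,2): 4·2+1·2=10≤11, 4·2+6·2=20≤21, objective 24.
(p,q)=(2,1): 4·2+1·1=9≤11, 4·2+6·1=14≤21, objective 20.
Maximum is 24 at (p,q)=(2,2).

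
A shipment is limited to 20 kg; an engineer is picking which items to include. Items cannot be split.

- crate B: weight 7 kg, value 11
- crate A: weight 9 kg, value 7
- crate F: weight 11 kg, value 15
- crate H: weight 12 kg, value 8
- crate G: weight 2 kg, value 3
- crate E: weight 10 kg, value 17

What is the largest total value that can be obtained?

Allowing fractional choices, the relaxed optimum would be about 32.4, but items are indivisible.
crate B + crate F + crate G: weight 7 + 11 + 2 = 20 ≤ 20, value 11 + 15 + 3 = 29.
crate B + crate G + crate E: weight 7 + 2 + 10 = 19 ≤ 20, value 11 + 3 + 17 = 31.
crate B + crate E: weight 7 + 10 = 17 ≤ 20, value 11 + 17 = 28.
Best is crate B, crate G, and crate E with total value 31.

31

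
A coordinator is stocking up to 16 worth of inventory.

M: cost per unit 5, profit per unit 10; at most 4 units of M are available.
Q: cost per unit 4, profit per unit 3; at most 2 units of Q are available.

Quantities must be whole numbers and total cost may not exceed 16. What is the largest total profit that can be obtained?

30

M has the best ratio (10/5); taking only M gives at most 3×10 = 30 (stopped by the cost limit).
Optimal: 3×M: cost 15 ≤ 16, profit 3·10 = 30.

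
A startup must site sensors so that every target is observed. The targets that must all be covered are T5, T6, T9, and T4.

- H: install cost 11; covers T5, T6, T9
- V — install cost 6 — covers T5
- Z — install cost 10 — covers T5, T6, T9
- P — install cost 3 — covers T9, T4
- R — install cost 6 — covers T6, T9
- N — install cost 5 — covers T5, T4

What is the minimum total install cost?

11

This is an integer covering problem.
Choose R and N: together they cover T5, T6, T9, T4 — every target.
Total install cost: 6 + 5 = 11.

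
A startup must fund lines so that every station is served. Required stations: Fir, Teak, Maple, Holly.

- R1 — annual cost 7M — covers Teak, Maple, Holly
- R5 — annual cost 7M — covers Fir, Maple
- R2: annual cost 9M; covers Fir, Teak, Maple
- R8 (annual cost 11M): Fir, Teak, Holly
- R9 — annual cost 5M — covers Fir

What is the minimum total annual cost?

This is a weighted set-cover instance.
Choose R1 and R9: together they cover Fir, Teak, Maple, Holly — every station.
Total annual cost: 7 + 5 = 12.
No cover costs less than 12.

12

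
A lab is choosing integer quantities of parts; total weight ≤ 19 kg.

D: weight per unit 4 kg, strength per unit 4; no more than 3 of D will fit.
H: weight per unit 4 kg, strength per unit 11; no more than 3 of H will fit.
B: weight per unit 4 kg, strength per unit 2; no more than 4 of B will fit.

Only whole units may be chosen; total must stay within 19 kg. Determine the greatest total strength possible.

This is a bounded integer knapsack.
Take 1×D and 3×H: weight 16 ≤ 19, strength 1·4 + 3·11 = 37.
H has the best ratio (11/4) and is taken to its limit of 3; remaining capacity is filled optimally with the others.

37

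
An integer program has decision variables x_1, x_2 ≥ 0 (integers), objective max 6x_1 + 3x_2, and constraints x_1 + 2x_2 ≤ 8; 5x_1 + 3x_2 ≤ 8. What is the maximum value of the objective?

(x_1,x_2)=(1,1): 1·1+2·1=3≤8, 5·1+3·1=8≤8, objective 9.
(x_1,x_2)=(0,2): 1·0+2·2=4≤8, 5·0+3·2=6≤8, objective 6.
Maximum is 9 at (x_1,x_2)=(1,1).

9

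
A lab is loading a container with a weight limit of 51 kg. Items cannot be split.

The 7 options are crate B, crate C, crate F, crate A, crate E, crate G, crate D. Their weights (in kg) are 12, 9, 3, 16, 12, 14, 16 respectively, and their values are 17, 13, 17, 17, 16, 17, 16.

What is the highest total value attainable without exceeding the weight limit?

This is a 0-1 knapsack instance.
Allowing fractional choices, the relaxed optimum would be about 81.1, but items are indivisible.
crate B + crate C + crate F + crate E + crate G: weight 12 + 9 + 3 + 12 + 14 = 50 ≤ 51, value 17 + 13 + 17 + 16 + 17 = 80.
crate B + crate F + crate E + crate G: weight 12 + 3 + 12 + 14 = 41 ≤ 51, value 17 + 17 + 16 + 17 = 67.
crate B + crate F + crate A + crate G: weight 12 + 3 + 16 + 14 = 45 ≤ 51, value 17 + 17 + 17 + 17 = 68.
Best is crate B, crate C, crate F, crate E, and crate G with total value 80.

80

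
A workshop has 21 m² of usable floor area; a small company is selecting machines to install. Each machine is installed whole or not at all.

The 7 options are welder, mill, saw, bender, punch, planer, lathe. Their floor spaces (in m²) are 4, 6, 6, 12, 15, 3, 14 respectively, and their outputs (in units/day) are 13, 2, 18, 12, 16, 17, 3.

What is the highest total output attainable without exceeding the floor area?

Take welder, mill, saw, and planer: floor space 4 + 6 + 6 + 3 = 19 ≤ 21, output 13 + 2 + 18 + 17 = 50.
No other feasible combination does better.

50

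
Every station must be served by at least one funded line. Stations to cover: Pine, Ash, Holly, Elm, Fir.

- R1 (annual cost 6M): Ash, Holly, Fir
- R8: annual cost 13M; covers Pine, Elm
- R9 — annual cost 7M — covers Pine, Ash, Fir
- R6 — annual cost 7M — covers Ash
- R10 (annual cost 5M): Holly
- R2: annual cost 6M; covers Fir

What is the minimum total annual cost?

Choose R1 and R8: together they cover Pine, Ash, Holly, Elm, Fir — every station.
Total annual cost: 6 + 13 = 19.
No cover costs less than 19.

19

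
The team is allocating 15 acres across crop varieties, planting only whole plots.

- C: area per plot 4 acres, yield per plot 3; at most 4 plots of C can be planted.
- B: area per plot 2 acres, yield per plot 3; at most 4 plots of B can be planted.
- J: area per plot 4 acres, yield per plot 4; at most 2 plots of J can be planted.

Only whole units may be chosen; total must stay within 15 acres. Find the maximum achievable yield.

17

4×B and 1×J: area 12 ≤ 15, yield 4·3 + 1·4 = 16.
3×B and 2×J: area 14 ≤ 15, yield 3·3 + 2·4 = 17.
Best is 17.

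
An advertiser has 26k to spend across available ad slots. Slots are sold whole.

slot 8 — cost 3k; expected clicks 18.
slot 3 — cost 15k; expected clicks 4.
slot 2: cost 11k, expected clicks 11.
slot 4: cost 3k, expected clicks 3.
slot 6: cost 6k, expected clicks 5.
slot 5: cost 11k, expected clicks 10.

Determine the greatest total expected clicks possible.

39

Take slot 8, slot 2, and slot 5: cost 3 + 11 + 11 = 25 ≤ 26, expected clicks 18 + 11 + 10 = 39.
No other feasible combination does better.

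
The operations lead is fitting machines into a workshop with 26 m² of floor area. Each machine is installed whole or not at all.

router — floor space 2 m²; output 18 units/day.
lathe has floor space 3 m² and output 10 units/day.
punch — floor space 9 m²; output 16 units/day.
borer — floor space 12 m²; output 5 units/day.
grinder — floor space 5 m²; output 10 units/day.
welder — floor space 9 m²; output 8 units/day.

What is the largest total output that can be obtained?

54

Allowing fractional choices, the relaxed optimum would be about 60.2, but machines are indivisible.
router + lathe + punch + grinder: floor space 2 + 3 + 9 + 5 = 19 ≤ 26, output 18 + 10 + 16 + 10 = 54.
router + lathe + punch + welder: floor space 2 + 3 + 9 + 9 = 23 ≤ 26, output 18 + 10 + 16 + 8 = 52.
Best is router, lathe, punch, and grinder with total output 54.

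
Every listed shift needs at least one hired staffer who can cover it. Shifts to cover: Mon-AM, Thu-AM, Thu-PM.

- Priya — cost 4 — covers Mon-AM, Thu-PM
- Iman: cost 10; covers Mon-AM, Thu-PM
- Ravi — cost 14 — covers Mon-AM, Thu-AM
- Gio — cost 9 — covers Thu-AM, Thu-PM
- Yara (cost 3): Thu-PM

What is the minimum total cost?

13

This is an integer covering problem.
Choose Priya and Gio: together they cover Mon-AM, Thu-AM, Thu-PM — every shift.
Total cost: 4 + 9 = 13.
No cover costs less than 13.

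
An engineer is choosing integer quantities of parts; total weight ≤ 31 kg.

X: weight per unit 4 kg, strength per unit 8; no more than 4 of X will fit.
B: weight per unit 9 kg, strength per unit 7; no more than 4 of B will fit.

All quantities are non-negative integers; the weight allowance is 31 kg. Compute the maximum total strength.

39

3×X and 2×B: weight 30 ≤ 31, strength 3·8 + 2·7 = 38.
4×X and 1×B: weight 25 ≤ 31, strength 4·8 + 1·7 = 39.
Best is 39.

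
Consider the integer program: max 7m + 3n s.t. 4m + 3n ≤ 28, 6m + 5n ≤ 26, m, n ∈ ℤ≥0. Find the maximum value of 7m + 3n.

Relaxing integrality, the LP optimum is 30.33 at (m,n) = (4.33, 0), which is not an integer point.
(m,n)=(4,0): 4·4+3·0=16≤28, 6·4+5·0=24≤26, objective 28.
(m,n)=(3,1): 4·3+3·1=15≤28, 6·3+5·1=23≤26, objective 24.
(m,n)=(3,0): 4·3+3·0=12≤28, 6·3+5·0=18≤26, objective 21.
Maximum is 28 at (m,n)=(4,0).

28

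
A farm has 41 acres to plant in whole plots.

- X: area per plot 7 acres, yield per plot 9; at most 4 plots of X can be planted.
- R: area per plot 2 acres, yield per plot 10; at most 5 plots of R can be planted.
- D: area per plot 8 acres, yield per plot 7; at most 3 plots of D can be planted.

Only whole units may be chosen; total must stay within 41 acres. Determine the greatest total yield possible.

This is a bounded integer knapsack.
Take 4×X and 5×R: area 38 ≤ 41, yield 4·9 + 5·10 = 86.
R has the best ratio (10/2) and is taken to its limit of 5; remaining capacity is filled optimally with the others.

86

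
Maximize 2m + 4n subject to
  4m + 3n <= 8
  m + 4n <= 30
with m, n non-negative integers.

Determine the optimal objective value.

The continuous relaxation peaks at (0, 2.67) with value 10.67; rounding to a feasible lattice point costs some objective.
(m,n)=(0,2) is feasible, giving 8.
(m,n)=(1,1) is feasible, giving 6.
The best lattice point is (0,2), giving 8.

8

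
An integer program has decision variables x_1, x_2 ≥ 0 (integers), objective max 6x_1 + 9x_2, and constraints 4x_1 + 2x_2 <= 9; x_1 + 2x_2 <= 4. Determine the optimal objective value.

18

(x_1,x_2)=(0,2): 4·0+2·2=4≤9, 1·0+2·2=4≤4, objective 18.
(x_1,x_2)=(1,1): 4·1+2·1=6≤9, 1·1+2·1=3≤4, objective 15.
(x_1,x_2)=(2,0): 4·2+2·0=8≤9, 1·2+2·0=2≤4, objective 12.
The best lattice point is (0,2), giving 18.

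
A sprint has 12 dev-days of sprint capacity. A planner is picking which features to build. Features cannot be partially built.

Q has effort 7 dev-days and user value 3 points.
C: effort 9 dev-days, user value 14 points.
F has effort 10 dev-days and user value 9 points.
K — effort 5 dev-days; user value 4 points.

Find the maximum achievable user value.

Q + K: effort 7 + 5 = 12 ≤ 12, user value 3 + 4 = 7.
C: effort 9 ≤ 12, user value 14.
F: effort 10 ≤ 12, user value 9.
Best is C with total user value 14.

14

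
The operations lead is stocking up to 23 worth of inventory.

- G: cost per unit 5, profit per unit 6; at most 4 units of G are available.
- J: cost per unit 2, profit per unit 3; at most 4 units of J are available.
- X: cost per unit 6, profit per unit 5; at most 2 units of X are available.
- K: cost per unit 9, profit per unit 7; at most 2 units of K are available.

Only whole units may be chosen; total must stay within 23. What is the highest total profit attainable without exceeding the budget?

30

This is a bounded integer knapsack.
J has the best ratio (3/2); taking only J gives at most 4×3 = 12 (stopped by the supply cap of 4).
Mixing does better — 3×G and 4×J: cost 23 ≤ 23, profit 3·6 + 4·3 = 30.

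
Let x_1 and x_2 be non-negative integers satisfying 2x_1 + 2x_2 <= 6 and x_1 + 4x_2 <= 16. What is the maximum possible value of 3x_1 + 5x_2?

15

(x_1,x_2)=(0,3) is feasible, giving 15.
(x_1,x_2)=(1,2) is feasible, giving 13.
(x_1,x_2)=(0,2) is feasible, giving 10.
No feasible integer point exceeds 15.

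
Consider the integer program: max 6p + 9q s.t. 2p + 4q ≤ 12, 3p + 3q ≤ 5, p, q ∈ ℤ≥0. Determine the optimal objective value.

Relaxing integrality, the LP optimum is 15.00 at (p,q) = (0, 1.67), which is not an integer point.
(p,q)=(0,1): 2·0+4·1=4≤12, 3·0+3·1=3≤5, objective 9.
(p,q)=(1,0): 2·1+4·0=2≤12, 3·1+3·0=3≤5, objective 6.
No feasible integer point exceeds 9.

9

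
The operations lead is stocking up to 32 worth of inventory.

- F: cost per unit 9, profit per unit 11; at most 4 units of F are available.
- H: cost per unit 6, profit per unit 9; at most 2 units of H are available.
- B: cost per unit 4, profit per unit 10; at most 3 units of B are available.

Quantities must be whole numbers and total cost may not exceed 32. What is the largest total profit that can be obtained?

This is a bounded integer knapsack.
2×F, 1×H, and 2×B: cost 32 ≤ 32, profit 2·11 + 1·9 + 2·10 = 51.
2×F and 3×B: cost 30 ≤ 32, profit 2·11 + 3·10 = 52.
Best is 52.

52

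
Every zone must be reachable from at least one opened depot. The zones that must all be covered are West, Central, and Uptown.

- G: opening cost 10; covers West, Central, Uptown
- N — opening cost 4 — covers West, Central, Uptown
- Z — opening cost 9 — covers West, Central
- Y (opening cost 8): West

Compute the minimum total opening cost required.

This is a weighted set-cover instance.
N alone covers West, Central, Uptown — every zone.
Total opening cost: 4.

4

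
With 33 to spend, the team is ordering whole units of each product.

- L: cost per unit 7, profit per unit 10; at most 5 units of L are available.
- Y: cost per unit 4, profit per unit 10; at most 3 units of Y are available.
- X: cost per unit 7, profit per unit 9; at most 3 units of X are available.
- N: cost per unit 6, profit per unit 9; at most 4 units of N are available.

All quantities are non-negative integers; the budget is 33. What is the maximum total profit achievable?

60

Take 3×L and 3×Y: cost 33 ≤ 33, profit 3·10 + 3·10 = 60.
Y has the best ratio (10/4) and is taken to its limit of 3; remaining capacity is filled optimally with the others.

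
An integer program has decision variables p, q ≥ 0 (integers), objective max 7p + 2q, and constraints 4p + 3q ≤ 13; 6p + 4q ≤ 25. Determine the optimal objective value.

21

(p,q)=(3,0): 4·3+3·0=12≤13, 6·3+4·0=18≤25, objective 21.
(p,q)=(2,1): 4·2+3·1=11≤13, 6·2+4·1=16≤25, objective 16.
(p,q)=(2,0): 4·2+3·0=8≤13, 6·2+4·0=12≤25, objective 14.
No feasible integer point exceeds 21.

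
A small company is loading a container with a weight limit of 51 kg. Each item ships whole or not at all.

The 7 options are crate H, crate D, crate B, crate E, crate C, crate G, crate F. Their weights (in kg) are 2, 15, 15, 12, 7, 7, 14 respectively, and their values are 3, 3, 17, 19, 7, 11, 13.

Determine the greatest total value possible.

63

This is a 0-1 knapsack instance.
crate H + crate B + crate E + crate G + crate F: weight 2 + 15 + 12 + 7 + 14 = 50 ≤ 51, value 3 + 17 + 19 + 11 + 13 = 63.
crate H + crate B + crate E + crate C + crate F: weight 2 + 15 + 12 + 7 + 14 = 50 ≤ 51, value 3 + 17 + 19 + 7 + 13 = 59.
crate B + crate E + crate G + crate F: weight 15 + 12 + 7 + 14 = 48 ≤ 51, value 17 + 19 + 11 + 13 = 60.
Best is crate H, crate B, crate E, crate G, and crate F with total value 63.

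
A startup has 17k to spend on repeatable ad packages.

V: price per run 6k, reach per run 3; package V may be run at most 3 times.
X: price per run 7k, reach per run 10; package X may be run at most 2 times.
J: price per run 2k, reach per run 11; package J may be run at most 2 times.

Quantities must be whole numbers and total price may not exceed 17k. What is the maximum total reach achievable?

35

This is a bounded integer knapsack.
1×V, 1×X, and 2×J: price 17 ≤ 17, reach 1·3 + 1·10 + 2·11 = 35.
1×X and 2×J: price 11 ≤ 17, reach 1·10 + 2·11 = 32.
Best is 35.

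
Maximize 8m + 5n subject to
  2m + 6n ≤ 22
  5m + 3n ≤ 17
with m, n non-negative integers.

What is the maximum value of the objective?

26

Relaxing integrality, the LP optimum is 27.83 at (m,n) = (1.5, 3.17), which is not an integer point.
(m,n)=(2,2): 2·2+6·2=16≤22, 5·2+3·2=16≤17, objective 26.
(m,n)=(1,3): 2·1+6·3=20≤22, 5·1+3·3=14≤17, objective 23.
(m,n)=(2,1): 2·2+6·1=10≤22, 5·2+3·1=13≤17, objective 21.
(m,n)=(1,2): 2·1+6·2=14≤22, 5·1+3·2=11≤17, objective 18.
Maximum is 26 at (m,n)=(2,2).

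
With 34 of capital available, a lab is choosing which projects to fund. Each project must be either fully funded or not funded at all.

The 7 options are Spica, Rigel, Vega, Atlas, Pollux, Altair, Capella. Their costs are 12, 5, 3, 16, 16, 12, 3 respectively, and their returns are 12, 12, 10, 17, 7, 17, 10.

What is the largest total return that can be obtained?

Allowing fractional choices, the relaxed optimum would be about 60.7, but projects are indivisible.
Spica + Rigel + Vega + Altair: cost 12 + 5 + 3 + 12 = 32 ≤ 34, return 12 + 12 + 10 + 17 = 51.
Spica + Rigel + Altair + Capella: cost 12 + 5 + 12 + 3 = 32 ≤ 34, return 12 + 12 + 17 + 10 = 51.
Vega + Atlas + Altair + Capella: cost 3 + 16 + 12 + 3 = 34 ≤ 34, return 10 + 17 + 17 + 10 = 54.
Best is Vega, Atlas, Altair, and Capella with total return 54.

54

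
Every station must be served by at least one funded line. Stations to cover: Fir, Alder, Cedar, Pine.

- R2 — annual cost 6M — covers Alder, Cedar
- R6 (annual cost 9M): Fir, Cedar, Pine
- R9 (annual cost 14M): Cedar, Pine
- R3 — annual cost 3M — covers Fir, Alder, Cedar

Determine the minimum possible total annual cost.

Choose R6 and R3: together they cover Fir, Alder, Cedar, Pine — every station.
Total annual cost: 9 + 3 = 12.
No cover costs less than 12.

12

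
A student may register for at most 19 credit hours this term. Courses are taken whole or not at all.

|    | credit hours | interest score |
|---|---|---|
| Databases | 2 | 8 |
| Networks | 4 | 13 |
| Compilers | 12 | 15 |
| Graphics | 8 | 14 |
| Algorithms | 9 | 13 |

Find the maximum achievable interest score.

Allowing fractional choices, the relaxed optimum would be about 42.2, but courses are indivisible.
Databases + Networks + Compilers: credit hours 2 + 4 + 12 = 18 ≤ 19, interest score 8 + 13 + 15 = 36.
Databases + Networks + Graphics: credit hours 2 + 4 + 8 = 14 ≤ 19, interest score 8 + 13 + 14 = 35.
Best is Databases, Networks, and Compilers with total interest score 36.

36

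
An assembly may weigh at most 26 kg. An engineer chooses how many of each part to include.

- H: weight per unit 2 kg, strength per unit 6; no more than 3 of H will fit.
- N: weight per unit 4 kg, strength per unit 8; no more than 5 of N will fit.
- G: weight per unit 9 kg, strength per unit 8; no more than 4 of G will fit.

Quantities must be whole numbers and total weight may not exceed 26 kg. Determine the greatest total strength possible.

58

H has the best ratio (6/2); taking only H gives at most 3×6 = 18 (stopped by the supply cap of 3).
Mixing does better — 3×H and 5×N: weight 26 ≤ 26, strength 3·6 + 5·8 = 58.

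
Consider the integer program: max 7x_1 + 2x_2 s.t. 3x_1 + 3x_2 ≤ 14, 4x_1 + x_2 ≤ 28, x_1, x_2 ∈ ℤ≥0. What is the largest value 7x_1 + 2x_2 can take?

The continuous relaxation peaks at (4.67, 0) with value 32.67; rounding to a feasible lattice point costs some objective.
(x_1,x_2)=(4,0): 3·4+3·0=12≤14, 4·4+1·0=16≤28, objective 28.
(x_1,x_2)=(3,1): 3·3+3·1=12≤14, 4·3+1·1=13≤28, objective 23.
(x_1,x_2)=(3,0): 3·3+3·0=9≤14, 4·3+1·0=12≤28, objective 21.
The best lattice point is (4,0), giving 28.

28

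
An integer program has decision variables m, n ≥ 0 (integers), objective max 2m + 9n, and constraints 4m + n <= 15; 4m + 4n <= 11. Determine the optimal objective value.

18

(m,n)=(0,2) is feasible, giving 18.
(m,n)=(1,1) is feasible, giving 11.
No feasible integer point exceeds 18.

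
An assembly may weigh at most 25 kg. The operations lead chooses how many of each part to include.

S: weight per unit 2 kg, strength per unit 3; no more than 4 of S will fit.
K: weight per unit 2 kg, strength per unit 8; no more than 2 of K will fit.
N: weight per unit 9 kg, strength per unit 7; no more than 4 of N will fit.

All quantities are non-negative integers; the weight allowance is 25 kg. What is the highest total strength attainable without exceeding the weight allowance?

35

1×S, 2×K, and 2×N: weight 24 ≤ 25, strength 1·3 + 2·8 + 2·7 = 33.
4×S, 2×K, and 1×N: weight 21 ≤ 25, strength 4·3 + 2·8 + 1·7 = 35.
Best is 35.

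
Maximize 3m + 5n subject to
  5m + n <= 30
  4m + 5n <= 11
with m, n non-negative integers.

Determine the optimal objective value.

10

(m,n)=(0,2): 5·0+1·2=2≤30, 4·0+5·2=10≤11, objective 10.
(m,n)=(1,1): 5·1+1·1=6≤30, 4·1+5·1=9≤11, objective 8.
No feasible integer point exceeds 10.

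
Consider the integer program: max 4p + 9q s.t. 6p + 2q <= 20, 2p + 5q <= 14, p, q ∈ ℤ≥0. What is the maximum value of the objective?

26

Relaxing integrality, the LP optimum is 26.31 at (p,q) = (2.77, 1.69), which is not an integer point.
(p,q)=(2,2): 6·2+2·2=16≤20, 2·2+5·2=14≤14, objective 26.
(p,q)=(1,2): 6·1+2·2=10≤20, 2·1+5·2=12≤14, objective 22.
(p,q)=(3,1): 6·3+2·1=20≤20, 2·3+5·1=11≤14, objective 21.
Maximum is 26 at (p,q)=(2,2).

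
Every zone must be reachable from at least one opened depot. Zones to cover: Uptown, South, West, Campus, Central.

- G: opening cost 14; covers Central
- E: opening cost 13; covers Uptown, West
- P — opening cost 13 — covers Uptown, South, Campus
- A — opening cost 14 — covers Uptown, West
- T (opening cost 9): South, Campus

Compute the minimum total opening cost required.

36

The greedy cost-per-new-zone heuristic would pick P, E, and G for 40, but a cheaper cover exists.
Choose G, E, and T: together they cover Uptown, South, West, Campus, Central — every zone.
Total opening cost: 14 + 13 + 9 = 36.
No cover costs less than 36.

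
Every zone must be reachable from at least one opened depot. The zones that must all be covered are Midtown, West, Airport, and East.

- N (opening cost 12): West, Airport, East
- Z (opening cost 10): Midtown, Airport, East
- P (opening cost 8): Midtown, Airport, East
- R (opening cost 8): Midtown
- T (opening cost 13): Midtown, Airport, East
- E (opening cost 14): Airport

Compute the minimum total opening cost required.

20

Choose N and P: together they cover Midtown, West, Airport, East — every zone.
Total opening cost: 12 + 8 = 20.
No cover costs less than 20.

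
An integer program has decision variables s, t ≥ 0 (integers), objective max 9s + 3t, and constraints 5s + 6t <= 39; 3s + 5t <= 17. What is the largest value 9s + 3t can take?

45

The continuous relaxation peaks at (5.67, 0) with value 51.00; rounding to a feasible lattice point costs some objective.
(s,t)=(5,0): 5·5+6·0=25≤39, 3·5+5·0=15≤17, objective 45.
(s,t)=(4,1): 5·4+6·1=26≤39, 3·4+5·1=17≤17, objective 39.
(s,t)=(4,0): 5·4+6·0=20≤39, 3·4+5·0=12≤17, objective 36.
The best lattice point is (5,0), giving 45.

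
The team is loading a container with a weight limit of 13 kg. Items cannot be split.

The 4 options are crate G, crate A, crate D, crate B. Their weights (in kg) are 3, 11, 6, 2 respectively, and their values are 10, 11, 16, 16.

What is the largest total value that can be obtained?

This is an integer program with binary decision variables.
Allowing fractional choices, the relaxed optimum would be about 44.0, but items are indivisible.
crate D + crate B: weight 6 + 2 = 8 ≤ 13, value 16 + 16 = 32.
crate G + crate D + crate B: weight 3 + 6 + 2 = 11 ≤ 13, value 10 + 16 + 16 = 42.
crate A + crate B: weight 11 + 2 = 13 ≤ 13, value 11 + 16 = 27.
Best is crate G, crate D, and crate B with total value 42.

42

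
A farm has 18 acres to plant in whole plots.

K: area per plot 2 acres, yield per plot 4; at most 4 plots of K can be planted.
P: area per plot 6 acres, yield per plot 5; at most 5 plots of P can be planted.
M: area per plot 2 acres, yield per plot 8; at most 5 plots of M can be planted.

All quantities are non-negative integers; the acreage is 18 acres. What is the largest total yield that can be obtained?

56

This is a bounded integer knapsack.
4×K and 5×M: area 18 ≤ 18, yield 4·4 + 5·8 = 56.
3×K and 5×M: area 16 ≤ 18, yield 3·4 + 5·8 = 52.
Best is 56.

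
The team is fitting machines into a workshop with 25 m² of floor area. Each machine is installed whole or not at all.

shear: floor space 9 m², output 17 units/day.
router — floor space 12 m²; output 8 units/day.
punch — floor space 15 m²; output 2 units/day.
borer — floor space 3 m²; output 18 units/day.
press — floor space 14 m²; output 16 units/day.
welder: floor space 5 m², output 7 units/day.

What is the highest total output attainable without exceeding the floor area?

shear + borer + welder: floor space 9 + 3 + 5 = 17 ≤ 25, output 17 + 18 + 7 = 42.
borer + press + welder: floor space 3 + 14 + 5 = 22 ≤ 25, output 18 + 16 + 7 = 41.
shear + router + borer: floor space 9 + 12 + 3 = 24 ≤ 25, output 17 + 8 + 18 = 43.
Best is shear, router, and borer with total output 43.

43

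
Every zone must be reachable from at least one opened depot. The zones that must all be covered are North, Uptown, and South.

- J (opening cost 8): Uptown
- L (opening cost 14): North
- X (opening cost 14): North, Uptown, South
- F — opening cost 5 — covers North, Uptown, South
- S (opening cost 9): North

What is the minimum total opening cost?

5

This is a weighted set-cover instance.
F alone covers North, Uptown, South — every zone.
Total opening cost: 5.
No cover costs less than 5.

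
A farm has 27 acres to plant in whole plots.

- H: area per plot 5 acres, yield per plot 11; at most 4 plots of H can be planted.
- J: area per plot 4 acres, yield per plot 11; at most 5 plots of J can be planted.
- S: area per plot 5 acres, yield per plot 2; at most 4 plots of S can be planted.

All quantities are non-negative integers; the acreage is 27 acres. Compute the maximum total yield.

66

J has the best ratio (11/4); taking only J gives at most 5×11 = 55 (stopped by the supply cap of 5).
Mixing does better — 1×H and 5×J: area 25 ≤ 27, yield 1·11 + 5·11 = 66.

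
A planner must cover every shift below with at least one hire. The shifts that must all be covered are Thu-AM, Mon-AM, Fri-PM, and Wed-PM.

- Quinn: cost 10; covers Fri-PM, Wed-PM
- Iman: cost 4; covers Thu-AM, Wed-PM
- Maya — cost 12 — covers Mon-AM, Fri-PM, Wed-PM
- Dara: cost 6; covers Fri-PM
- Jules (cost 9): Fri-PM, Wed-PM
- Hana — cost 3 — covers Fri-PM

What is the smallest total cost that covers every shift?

Choose Iman and Maya: together they cover Thu-AM, Mon-AM, Fri-PM, Wed-PM — every shift.
Total cost: 4 + 12 = 16.

16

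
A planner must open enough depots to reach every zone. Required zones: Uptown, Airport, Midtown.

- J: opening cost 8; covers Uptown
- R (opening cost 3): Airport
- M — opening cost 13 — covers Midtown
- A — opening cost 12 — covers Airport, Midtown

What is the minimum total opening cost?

20

The greedy cost-per-new-zone heuristic would pick R, J, and A for 23, but a cheaper cover exists.
Choose J and A: together they cover Uptown, Airport, Midtown — every zone.
Total opening cost: 8 + 12 = 20.
No cover costs less than 20.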